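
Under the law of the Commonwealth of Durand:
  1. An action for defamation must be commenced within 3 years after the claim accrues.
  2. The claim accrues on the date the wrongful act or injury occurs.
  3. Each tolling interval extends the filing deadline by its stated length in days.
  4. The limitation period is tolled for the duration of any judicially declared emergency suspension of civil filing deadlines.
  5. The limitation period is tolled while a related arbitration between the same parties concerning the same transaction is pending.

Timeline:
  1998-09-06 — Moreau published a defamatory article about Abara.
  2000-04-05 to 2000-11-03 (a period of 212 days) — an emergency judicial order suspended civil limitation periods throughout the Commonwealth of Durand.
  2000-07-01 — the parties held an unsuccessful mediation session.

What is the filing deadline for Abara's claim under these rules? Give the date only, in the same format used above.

The claim accrued on 1998-09-06, when the wrongful act occurred.
Adding the 3 years base period to 1998-09-06 gives a deadline of 2001-09-06, before any tolling.
The period was tolled for 212 days by the emergency suspension of filing deadlines (2000-04-05 to 2000-11-03), pushing the deadline to 2002-04-06.
Nothing else in the chronology tolls or restarts the period.

2002-04-06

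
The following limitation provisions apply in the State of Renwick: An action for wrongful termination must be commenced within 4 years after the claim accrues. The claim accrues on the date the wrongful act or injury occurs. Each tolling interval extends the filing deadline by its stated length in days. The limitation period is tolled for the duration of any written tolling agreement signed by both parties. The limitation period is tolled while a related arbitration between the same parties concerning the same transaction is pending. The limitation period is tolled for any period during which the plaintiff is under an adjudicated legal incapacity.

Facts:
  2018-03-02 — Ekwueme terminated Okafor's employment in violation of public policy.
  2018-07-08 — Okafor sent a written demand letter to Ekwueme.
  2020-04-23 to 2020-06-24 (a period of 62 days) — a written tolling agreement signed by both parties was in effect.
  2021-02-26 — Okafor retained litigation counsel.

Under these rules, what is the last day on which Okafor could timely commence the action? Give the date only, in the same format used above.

2022-05-03

The claim accrued on 2018-03-02, when the wrongful act occurred.
Adding the 4 years base period to 2018-03-02 gives a deadline of 2022-03-02, before any tolling.
Because the written tolling agreement ran from 2020-04-23 to 2020-06-24, the deadline is extended by 62 days to 2022-05-03.
The other events in the timeline have no effect on the limitation period under the stated rules.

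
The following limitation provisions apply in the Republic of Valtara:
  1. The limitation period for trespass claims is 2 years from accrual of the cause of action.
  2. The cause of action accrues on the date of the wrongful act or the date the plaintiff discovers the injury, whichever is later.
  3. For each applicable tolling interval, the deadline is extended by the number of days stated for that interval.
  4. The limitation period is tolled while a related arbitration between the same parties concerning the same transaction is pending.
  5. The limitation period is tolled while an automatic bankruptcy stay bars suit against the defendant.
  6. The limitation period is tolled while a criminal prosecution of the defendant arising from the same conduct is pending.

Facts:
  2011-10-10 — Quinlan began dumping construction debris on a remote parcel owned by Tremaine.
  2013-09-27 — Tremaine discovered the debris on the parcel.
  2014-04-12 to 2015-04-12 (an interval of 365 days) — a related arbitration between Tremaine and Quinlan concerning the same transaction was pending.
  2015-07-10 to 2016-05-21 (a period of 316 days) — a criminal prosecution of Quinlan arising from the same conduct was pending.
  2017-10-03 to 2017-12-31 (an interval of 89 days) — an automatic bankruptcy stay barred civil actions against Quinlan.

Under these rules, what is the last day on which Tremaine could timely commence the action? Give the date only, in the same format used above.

Taking the later of the act (2011-10-10) and discovery (2013-09-27), the claim accrued on 2013-09-27.
Adding the 2 years base period to 2013-09-27 gives a deadline of 2015-09-27, before any tolling.
The pending related arbitration from 2014-04-12 to 2015-04-12 tolled the period for 365 days, extending the deadline to 2016-09-26.
Because the pending criminal prosecution ran from 2015-07-10 to 2016-05-21, the deadline is extended by 316 days to 2017-08-08.
The automatic bankruptcy stay from 2017-10-03 to 2017-12-31 began after the period had already run on 2017-08-08, so it has no tolling effect.

2017-08-08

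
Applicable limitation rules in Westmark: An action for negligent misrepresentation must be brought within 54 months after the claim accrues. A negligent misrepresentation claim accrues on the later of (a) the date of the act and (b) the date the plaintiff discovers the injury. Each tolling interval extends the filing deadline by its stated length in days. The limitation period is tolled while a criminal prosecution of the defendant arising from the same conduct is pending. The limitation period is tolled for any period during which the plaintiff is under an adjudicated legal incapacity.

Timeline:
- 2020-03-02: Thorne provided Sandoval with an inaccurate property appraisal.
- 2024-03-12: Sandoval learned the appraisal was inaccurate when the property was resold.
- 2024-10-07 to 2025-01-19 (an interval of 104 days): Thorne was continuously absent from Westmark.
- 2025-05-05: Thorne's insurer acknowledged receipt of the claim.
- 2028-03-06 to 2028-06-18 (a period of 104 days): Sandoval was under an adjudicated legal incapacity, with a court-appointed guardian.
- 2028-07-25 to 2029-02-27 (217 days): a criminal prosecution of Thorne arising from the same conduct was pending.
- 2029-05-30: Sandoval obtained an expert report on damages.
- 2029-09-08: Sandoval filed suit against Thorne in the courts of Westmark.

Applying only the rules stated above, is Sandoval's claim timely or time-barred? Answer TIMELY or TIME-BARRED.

Because discovery on 2024-03-12 post-dates the 2020-03-02 act, accrual under the later-of rule falls on 2024-03-12.
The untolled deadline — 54 months after 2024-03-12 — is 2028-09-12.
The plaintiff's legal incapacity from 2028-03-06 to 2028-06-18 tolled the period for 104 days, extending the deadline to 2028-12-25.
Because the pending criminal prosecution ran from 2028-07-25 to 2029-02-27, the deadline is extended by 217 days to 2029-07-30.
No stated provision tolls the period for the defendant's absence, so the interval from 2024-10-07 to 2025-01-19 has no effect on the deadline.
Nothing else in the chronology tolls or restarts the period.
The 2029-09-08 filing falls after the 2029-07-30 deadline; the claim is time-barred.

TIME-BARRED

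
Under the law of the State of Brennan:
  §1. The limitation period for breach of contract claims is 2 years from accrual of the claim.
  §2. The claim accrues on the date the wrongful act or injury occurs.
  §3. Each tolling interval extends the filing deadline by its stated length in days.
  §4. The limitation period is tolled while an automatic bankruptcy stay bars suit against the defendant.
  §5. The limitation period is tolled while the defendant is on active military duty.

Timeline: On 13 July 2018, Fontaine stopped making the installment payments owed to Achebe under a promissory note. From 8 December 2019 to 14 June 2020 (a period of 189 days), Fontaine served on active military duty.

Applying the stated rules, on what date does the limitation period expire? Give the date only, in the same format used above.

18 January 2021

The claim accrued on 13 July 2018, the date of the act.
2 years from 13 July 2018 is 13 July 2020.
Because the defendant's active military service ran from 8 December 2019 to 14 June 2020, the deadline is extended by 189 days to 18 January 2021.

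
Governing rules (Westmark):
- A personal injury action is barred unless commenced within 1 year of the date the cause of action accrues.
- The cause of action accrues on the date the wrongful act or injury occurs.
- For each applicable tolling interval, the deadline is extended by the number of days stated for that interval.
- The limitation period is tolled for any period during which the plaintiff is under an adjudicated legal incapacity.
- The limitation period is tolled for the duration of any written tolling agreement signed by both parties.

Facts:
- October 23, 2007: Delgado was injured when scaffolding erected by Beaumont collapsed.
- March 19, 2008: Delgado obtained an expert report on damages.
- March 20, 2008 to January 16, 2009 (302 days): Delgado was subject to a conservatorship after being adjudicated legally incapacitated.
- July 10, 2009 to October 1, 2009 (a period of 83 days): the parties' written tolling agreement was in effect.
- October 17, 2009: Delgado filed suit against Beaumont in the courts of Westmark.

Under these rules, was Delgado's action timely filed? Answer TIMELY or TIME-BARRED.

The limitation period began to run on October 23, 2007.
Adding the 1 year base period to October 23, 2007 gives a deadline of October 23, 2008, before any tolling.
The plaintiff's legal incapacity from March 20, 2008 to January 16, 2009 tolled the period for 302 days, extending the deadline to August 21, 2009.
The period was tolled for 83 days by the written tolling agreement (July 10, 2009 to October 1, 2009), pushing the deadline to November 12, 2009.
None of the other events listed affects the running of the period under the stated rules.
Filing on October 17, 2009 beat the November 12, 2009 deadline — the action is timely.

TIMELY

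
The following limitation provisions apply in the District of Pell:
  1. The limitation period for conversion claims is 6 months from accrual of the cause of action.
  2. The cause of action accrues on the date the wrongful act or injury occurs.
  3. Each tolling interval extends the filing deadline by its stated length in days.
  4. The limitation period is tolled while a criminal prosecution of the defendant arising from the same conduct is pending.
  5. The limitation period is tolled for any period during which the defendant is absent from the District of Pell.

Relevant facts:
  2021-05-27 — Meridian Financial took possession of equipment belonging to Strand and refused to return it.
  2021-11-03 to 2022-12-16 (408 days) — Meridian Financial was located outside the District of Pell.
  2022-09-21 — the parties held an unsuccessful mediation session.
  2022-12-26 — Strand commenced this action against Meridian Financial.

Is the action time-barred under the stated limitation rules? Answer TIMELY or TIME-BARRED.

TIMELY

The limitation period began to run on 2021-05-27.
6 months from 2021-05-27 is 2021-11-27.
The period was tolled for 408 days by the defendant's absence from the jurisdiction (2021-11-03 to 2022-12-16), pushing the deadline to 2023-01-09.
The other events in the timeline have no effect on the limitation period under the stated rules.
The 2022-12-26 filing precedes the 2023-01-09 deadline; the claim is timely.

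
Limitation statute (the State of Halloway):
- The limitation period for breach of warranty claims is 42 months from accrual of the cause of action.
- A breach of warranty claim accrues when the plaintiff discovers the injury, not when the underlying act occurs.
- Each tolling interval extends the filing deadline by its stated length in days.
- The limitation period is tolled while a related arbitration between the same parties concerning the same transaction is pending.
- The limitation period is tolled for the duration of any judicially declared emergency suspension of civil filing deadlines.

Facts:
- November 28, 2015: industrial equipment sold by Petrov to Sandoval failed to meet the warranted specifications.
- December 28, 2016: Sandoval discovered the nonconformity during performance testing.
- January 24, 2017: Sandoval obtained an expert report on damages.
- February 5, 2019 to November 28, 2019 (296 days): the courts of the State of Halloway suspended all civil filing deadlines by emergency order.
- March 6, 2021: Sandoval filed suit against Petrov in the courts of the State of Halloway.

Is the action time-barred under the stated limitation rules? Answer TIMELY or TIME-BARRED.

The claim did not accrue until Sandoval discovered the injury on December 28, 2016; the November 28, 2015 act date does not start the clock under the stated rule.
The untolled deadline — 42 months after December 28, 2016 — is June 28, 2020.
The period was tolled for 296 days by the emergency suspension of filing deadlines (February 5, 2019 to November 28, 2019), pushing the deadline to April 20, 2021.
The other events in the timeline have no effect on the limitation period under the stated rules.
Filing on March 6, 2021 beat the April 20, 2021 deadline — the action is timely.

TIMELY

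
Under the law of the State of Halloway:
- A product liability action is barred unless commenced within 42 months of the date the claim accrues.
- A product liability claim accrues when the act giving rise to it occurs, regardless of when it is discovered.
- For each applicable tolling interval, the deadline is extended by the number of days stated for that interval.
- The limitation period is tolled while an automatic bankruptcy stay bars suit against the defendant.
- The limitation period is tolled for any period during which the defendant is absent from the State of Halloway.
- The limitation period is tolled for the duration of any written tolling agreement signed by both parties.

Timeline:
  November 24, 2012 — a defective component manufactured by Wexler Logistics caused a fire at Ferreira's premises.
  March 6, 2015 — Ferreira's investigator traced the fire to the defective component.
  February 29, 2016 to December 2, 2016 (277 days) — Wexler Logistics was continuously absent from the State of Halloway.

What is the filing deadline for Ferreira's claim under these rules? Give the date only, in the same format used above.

February 25, 2017

The claim accrued on November 24, 2012, when the wrongful act occurred; under the stated occurrence rule the March 6, 2015 discovery does not delay accrual.
Adding the 42 months base period to November 24, 2012 gives a deadline of May 24, 2016, before any tolling.
Because the defendant's absence from the jurisdiction ran from February 29, 2016 to December 2, 2016, the deadline is extended by 277 days to February 25, 2017.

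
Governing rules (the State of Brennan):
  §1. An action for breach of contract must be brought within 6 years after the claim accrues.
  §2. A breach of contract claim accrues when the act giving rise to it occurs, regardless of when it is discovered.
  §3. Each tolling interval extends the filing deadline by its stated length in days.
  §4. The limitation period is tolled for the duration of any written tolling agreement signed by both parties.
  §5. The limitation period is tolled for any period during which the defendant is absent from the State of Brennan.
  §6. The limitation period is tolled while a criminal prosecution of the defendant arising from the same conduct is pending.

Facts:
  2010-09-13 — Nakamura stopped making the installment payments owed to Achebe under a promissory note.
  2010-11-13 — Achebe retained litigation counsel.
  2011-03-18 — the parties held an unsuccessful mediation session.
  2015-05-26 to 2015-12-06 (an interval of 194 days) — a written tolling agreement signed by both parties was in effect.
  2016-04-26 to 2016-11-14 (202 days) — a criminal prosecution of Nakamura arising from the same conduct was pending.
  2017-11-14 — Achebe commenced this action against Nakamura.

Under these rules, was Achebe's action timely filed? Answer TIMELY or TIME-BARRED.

The limitation period began to run on 2010-09-13.
The untolled deadline — 6 years after 2010-09-13 — is 2016-09-13.
The period was tolled for 194 days by the written tolling agreement (2015-05-26 to 2015-12-06), pushing the deadline to 2017-03-26.
Because the pending criminal prosecution ran from 2016-04-26 to 2016-11-14, the deadline is extended by 202 days to 2017-10-14.
None of the other events listed affects the running of the period under the stated rules.
Filing on 2017-11-14 missed the 2017-10-14 deadline — the action is time-barred.

TIME-BARRED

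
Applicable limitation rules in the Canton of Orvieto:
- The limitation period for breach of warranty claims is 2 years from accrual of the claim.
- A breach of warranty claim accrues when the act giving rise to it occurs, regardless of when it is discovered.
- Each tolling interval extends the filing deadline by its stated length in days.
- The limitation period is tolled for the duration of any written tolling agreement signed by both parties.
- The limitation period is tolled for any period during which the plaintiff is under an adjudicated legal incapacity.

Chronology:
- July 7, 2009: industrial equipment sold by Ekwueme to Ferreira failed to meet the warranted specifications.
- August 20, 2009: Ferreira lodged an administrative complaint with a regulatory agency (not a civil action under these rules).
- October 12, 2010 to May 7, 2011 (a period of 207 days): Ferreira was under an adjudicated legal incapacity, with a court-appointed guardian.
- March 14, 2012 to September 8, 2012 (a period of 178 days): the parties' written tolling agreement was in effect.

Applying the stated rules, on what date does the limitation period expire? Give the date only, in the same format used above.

The claim accrued on July 7, 2009, the date of the act.
The untolled deadline — 2 years after July 7, 2009 — is July 7, 2011.
Because the plaintiff's legal incapacity ran from October 12, 2010 to May 7, 2011, the deadline is extended by 207 days to January 30, 2012.
The written tolling agreement starting March 14, 2012 came too late — the period had run on January 30, 2012 — and so does not extend the deadline.
None of the other events listed affects the running of the period under the stated rules.

January 30, 2012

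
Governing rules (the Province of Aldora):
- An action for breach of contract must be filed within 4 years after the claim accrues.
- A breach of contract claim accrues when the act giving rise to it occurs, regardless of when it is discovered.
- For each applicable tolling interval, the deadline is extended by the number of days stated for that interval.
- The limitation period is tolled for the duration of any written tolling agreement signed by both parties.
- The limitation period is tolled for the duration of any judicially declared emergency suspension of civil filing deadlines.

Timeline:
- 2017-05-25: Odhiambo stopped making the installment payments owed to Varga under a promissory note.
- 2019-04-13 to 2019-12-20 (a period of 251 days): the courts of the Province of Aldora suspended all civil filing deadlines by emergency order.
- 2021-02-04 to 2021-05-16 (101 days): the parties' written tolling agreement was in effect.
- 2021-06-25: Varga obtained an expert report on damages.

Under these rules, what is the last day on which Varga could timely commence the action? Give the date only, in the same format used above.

The limitation period began to run on 2017-05-25.
4 years from 2017-05-25 is 2021-05-25.
Because the emergency suspension of filing deadlines ran from 2019-04-13 to 2019-12-20, the deadline is extended by 251 days to 2022-01-31.
The written tolling agreement from 2021-02-04 to 2021-05-16 tolled the period for 101 days, extending the deadline to 2022-05-12.
None of the other events listed affects the running of the period under the stated rules.

2022-05-12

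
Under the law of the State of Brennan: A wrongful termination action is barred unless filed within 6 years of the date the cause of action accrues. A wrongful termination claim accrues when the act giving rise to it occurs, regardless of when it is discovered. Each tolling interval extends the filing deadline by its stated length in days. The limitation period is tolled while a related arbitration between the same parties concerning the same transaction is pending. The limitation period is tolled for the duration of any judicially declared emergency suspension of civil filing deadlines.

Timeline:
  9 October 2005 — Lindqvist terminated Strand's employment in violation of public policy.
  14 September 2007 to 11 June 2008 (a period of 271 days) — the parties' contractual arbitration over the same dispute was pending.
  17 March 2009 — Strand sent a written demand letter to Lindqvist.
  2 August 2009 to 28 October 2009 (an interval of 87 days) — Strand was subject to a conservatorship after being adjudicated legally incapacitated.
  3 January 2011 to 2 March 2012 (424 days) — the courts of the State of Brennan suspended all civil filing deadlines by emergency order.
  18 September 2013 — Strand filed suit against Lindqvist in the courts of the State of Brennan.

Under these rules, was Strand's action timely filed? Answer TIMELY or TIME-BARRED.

The cause of action accrued on 9 October 2005, the date of the act.
Adding the 6 years base period to 9 October 2005 gives a deadline of 9 October 2011, before any tolling.
Because the pending related arbitration ran from 14 September 2007 to 11 June 2008, the deadline is extended by 271 days to 6 July 2012.
The emergency suspension of filing deadlines from 3 January 2011 to 2 March 2012 tolled the period for 424 days, extending the deadline to 3 September 2013.
The plaintiff's legal incapacity from 2 August 2009 to 28 October 2009 does not toll the period, because no stated rule makes the plaintiff's incapacity a tolling event.
The other events in the timeline have no effect on the limitation period under the stated rules.
The 18 September 2013 filing falls after the 3 September 2013 deadline; the claim is time-barred.

TIME-BARRED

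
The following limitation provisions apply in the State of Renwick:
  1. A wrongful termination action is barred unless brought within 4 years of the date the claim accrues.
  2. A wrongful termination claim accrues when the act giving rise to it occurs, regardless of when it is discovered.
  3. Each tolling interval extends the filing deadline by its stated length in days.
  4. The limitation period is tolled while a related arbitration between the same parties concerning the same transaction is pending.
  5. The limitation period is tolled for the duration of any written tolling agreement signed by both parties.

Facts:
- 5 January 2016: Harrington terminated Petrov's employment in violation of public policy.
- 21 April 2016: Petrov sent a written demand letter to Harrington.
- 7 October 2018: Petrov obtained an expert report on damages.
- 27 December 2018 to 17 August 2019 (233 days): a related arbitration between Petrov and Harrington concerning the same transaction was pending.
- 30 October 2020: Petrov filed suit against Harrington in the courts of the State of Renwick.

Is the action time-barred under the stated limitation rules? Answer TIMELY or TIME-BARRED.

The limitation period began to run on 5 January 2016.
The untolled deadline — 4 years after 5 January 2016 — is 5 January 2020.
The pending related arbitration from 27 December 2018 to 17 August 2019 tolled the period for 233 days, extending the deadline to 25 August 2020.
None of the other events listed affects the running of the period under the stated rules.
The 30 October 2020 filing falls after the 25 August 2020 deadline; the claim is time-barred.

TIME-BARRED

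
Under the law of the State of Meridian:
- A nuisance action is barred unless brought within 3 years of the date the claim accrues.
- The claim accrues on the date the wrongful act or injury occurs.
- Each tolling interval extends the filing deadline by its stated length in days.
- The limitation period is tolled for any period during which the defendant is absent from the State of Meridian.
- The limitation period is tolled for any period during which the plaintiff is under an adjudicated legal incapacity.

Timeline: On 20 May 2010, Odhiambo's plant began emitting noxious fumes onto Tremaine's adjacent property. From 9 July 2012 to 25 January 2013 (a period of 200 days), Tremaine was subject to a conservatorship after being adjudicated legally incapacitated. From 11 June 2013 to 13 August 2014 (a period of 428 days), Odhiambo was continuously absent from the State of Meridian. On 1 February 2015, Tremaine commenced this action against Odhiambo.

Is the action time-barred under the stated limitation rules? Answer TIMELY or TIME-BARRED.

The claim accrued on 20 May 2010, the date of the act.
Adding the 3 years base period to 20 May 2010 gives a deadline of 20 May 2013, before any tolling.
The period was tolled for 200 days by the plaintiff's legal incapacity (9 July 2012 to 25 January 2013), pushing the deadline to 6 December 2013.
The period was tolled for 428 days by the defendant's absence from the jurisdiction (11 June 2013 to 13 August 2014), pushing the deadline to 7 February 2015.
The 1 February 2015 filing precedes the 7 February 2015 deadline; the claim is timely.

TIMELY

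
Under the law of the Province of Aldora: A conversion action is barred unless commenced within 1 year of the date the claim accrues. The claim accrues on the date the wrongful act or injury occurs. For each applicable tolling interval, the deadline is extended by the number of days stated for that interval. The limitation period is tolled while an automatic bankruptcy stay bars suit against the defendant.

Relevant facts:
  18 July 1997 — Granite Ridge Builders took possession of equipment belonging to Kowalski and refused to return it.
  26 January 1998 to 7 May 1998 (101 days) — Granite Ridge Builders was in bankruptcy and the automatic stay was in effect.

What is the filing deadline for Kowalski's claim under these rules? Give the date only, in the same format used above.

The claim accrued on 18 July 1997, the date of the act.
The untolled deadline — 1 year after 18 July 1997 — is 18 July 1998.
Because the automatic bankruptcy stay ran from 26 January 1998 to 7 May 1998, the deadline is extended by 101 days to 27 October 1998.

27 October 1998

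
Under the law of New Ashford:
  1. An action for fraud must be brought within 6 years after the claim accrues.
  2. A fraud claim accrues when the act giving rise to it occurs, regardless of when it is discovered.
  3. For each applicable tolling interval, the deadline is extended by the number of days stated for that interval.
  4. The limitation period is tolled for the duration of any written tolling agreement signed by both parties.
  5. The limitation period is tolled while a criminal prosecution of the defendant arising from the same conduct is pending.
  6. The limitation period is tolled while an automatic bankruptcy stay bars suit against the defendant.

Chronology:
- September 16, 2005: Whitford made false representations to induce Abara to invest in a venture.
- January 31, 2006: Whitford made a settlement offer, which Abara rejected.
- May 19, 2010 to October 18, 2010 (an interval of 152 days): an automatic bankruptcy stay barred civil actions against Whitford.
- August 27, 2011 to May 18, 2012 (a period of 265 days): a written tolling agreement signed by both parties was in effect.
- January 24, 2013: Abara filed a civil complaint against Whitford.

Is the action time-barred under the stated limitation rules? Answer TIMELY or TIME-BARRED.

TIME-BARRED

The claim accrued on September 16, 2005, the date of the act.
Adding the 6 years base period to September 16, 2005 gives a deadline of September 16, 2011, before any tolling.
Because the automatic bankruptcy stay ran from May 19, 2010 to October 18, 2010, the deadline is extended by 152 days to February 15, 2012.
The written tolling agreement from August 27, 2011 to May 18, 2012 tolled the period for 265 days, extending the deadline to November 6, 2012.
Nothing else in the chronology tolls or restarts the period.
Filing on January 24, 2013 missed the November 6, 2012 deadline — the action is time-barred.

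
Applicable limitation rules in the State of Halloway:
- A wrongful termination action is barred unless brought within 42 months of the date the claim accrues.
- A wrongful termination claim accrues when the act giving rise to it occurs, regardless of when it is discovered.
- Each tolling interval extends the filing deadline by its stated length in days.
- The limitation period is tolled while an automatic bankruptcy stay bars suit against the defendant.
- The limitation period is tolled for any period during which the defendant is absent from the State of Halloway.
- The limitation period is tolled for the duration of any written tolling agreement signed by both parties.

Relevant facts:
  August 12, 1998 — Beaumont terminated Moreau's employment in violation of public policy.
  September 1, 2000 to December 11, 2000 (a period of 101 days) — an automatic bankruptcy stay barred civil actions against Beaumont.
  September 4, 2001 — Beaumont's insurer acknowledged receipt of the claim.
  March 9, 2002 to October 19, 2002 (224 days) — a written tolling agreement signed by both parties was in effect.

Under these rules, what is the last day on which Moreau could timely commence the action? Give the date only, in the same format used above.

January 3, 2003

The claim accrued on August 12, 1998, when the wrongful act occurred.
Adding the 42 months base period to August 12, 1998 gives a deadline of February 12, 2002, before any tolling.
Because the automatic bankruptcy stay ran from September 1, 2000 to December 11, 2000, the deadline is extended by 101 days to May 24, 2002.
The written tolling agreement from March 9, 2002 to October 19, 2002 tolled the period for 224 days, extending the deadline to January 3, 2003.
The other events in the timeline have no effect on the limitation period under the stated rules.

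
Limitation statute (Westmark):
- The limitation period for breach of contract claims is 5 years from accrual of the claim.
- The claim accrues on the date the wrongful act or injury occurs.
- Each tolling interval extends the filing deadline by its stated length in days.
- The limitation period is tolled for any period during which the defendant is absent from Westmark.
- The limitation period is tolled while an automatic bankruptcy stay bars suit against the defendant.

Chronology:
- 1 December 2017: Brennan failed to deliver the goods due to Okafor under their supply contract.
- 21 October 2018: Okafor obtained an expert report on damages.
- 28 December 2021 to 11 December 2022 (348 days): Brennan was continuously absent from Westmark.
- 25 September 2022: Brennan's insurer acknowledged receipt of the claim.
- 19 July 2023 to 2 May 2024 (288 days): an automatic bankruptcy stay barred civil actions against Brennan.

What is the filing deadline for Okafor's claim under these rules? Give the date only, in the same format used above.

28 August 2024

The claim accrued on 1 December 2017, the date of the act.
5 years from 1 December 2017 is 1 December 2022.
The period was tolled for 348 days by the defendant's absence from the jurisdiction (28 December 2021 to 11 December 2022), pushing the deadline to 14 November 2023.
The period was tolled for 288 days by the automatic bankruptcy stay (19 July 2023 to 2 May 2024), pushing the deadline to 28 August 2024.
None of the other events listed affects the running of the period under the stated rules.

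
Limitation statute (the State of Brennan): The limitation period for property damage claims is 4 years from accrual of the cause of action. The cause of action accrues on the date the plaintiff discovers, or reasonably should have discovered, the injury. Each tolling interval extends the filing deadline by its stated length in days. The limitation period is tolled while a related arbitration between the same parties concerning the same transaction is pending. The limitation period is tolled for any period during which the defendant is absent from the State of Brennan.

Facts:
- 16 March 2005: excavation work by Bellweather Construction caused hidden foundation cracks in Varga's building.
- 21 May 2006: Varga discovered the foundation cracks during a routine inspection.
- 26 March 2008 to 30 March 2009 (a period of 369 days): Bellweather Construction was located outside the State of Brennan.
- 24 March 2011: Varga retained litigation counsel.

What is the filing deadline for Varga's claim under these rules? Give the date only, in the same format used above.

25 May 2011

Under the discovery rule, the claim accrued on 21 May 2006, when Varga discovered the injury — not on the 16 March 2005 date of the underlying act.
The untolled deadline — 4 years after 21 May 2006 — is 21 May 2010.
The period was tolled for 369 days by the defendant's absence from the jurisdiction (26 March 2008 to 30 March 2009), pushing the deadline to 25 May 2011.
Nothing else in the chronology tolls or restarts the period.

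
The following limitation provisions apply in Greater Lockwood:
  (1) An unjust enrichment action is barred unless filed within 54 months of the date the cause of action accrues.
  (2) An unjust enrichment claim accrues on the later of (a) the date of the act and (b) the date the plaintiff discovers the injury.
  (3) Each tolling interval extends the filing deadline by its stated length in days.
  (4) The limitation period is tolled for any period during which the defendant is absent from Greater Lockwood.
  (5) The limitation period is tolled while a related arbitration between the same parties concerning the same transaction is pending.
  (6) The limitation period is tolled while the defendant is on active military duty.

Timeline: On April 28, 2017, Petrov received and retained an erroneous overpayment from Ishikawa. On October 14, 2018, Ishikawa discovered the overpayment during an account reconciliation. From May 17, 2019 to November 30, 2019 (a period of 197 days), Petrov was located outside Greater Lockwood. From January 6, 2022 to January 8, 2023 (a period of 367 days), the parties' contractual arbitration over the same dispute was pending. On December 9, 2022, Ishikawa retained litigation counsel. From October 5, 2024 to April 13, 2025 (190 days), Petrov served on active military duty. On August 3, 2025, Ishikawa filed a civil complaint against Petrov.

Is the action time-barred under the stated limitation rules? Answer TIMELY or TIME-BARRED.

Because discovery on October 14, 2018 post-dates the April 28, 2017 act, accrual under the later-of rule falls on October 14, 2018.
Adding the 54 months base period to October 14, 2018 gives a deadline of April 14, 2023, before any tolling.
Because the defendant's absence from the jurisdiction ran from May 17, 2019 to November 30, 2019, the deadline is extended by 197 days to October 28, 2023.
The pending related arbitration from January 6, 2022 to January 8, 2023 tolled the period for 367 days, extending the deadline to October 29, 2024.
The defendant's active military service from October 5, 2024 to April 13, 2025 tolled the period for 190 days, extending the deadline to May 7, 2025.
The other events in the timeline have no effect on the limitation period under the stated rules.
Filing on August 3, 2025 missed the May 7, 2025 deadline — the action is time-barred.

TIME-BARRED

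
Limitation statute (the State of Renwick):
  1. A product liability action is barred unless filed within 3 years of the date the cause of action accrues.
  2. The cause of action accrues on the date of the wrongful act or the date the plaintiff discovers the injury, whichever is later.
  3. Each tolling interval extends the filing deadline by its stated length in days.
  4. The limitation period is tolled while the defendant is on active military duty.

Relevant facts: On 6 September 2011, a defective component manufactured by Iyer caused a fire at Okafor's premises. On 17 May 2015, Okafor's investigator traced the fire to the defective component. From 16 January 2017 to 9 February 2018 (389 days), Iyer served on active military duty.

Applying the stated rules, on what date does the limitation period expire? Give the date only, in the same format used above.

Because discovery on 17 May 2015 post-dates the 6 September 2011 act, accrual under the later-of rule falls on 17 May 2015.
3 years from 17 May 2015 is 17 May 2018.
The period was tolled for 389 days by the defendant's active military service (16 January 2017 to 9 February 2018), pushing the deadline to 10 June 2019.

10 June 2019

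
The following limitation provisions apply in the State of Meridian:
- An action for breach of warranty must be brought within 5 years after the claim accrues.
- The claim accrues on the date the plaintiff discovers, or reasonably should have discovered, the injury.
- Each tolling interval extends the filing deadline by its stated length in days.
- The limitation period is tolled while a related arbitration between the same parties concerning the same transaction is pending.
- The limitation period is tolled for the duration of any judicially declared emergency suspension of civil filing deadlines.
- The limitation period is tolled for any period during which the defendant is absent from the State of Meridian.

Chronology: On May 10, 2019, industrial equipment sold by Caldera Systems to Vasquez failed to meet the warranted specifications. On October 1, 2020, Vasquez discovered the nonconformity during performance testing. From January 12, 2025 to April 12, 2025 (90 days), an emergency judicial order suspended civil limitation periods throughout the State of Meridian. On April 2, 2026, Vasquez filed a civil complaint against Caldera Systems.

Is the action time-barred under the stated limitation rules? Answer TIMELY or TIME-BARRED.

TIME-BARRED

Accrual is tied to discovery, so the period began on October 1, 2020 rather than on May 10, 2019 when the act occurred.
Adding the 5 years base period to October 1, 2020 gives a deadline of October 1, 2025, before any tolling.
The period was tolled for 90 days by the emergency suspension of filing deadlines (January 12, 2025 to April 12, 2025), pushing the deadline to December 30, 2025.
Vasquez filed on April 2, 2026, after the December 30, 2025 deadline, so the action is time-barred.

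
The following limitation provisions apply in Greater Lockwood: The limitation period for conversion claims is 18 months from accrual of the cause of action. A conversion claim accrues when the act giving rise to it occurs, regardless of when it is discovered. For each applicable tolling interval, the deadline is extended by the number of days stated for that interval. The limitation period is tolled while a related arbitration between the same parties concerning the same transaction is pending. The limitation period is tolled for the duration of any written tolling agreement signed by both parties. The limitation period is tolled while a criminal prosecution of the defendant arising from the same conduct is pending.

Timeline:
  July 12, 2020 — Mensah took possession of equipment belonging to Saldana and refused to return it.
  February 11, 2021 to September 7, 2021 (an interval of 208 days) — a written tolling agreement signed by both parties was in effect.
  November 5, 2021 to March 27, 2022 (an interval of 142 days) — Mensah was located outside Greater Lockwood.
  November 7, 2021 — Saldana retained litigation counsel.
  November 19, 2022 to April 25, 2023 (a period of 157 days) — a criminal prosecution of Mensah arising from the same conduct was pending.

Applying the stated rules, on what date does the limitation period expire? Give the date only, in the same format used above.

The cause of action accrued on July 12, 2020, the date of the act.
18 months from July 12, 2020 is January 12, 2022.
The period was tolled for 208 days by the written tolling agreement (February 11, 2021 to September 7, 2021), pushing the deadline to August 8, 2022.
The pending criminal prosecution from November 19, 2022 to April 25, 2023 began after the period had already run on August 8, 2022, so it has no tolling effect.
Although the defendant's absence ran from November 5, 2021 to March 27, 2022, the stated rules do not make that a tolling event, so it is disregarded.
The other events in the timeline have no effect on the limitation period under the stated rules.

August 8, 2022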